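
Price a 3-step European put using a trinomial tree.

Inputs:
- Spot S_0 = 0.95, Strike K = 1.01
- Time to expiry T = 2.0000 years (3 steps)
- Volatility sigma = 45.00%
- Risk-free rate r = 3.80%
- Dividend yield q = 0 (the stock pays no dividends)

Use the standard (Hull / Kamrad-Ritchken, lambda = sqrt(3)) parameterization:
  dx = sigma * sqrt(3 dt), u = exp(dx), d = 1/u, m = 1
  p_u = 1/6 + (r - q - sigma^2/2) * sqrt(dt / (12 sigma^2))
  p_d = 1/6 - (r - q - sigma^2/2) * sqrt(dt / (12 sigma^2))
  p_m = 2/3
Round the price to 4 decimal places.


Answer: Price = V(0,0) = 0.2166

Derivation:
dt = T/N = 0.666667; dx = sigma*sqrt(3*dt) = 0.636396
u = exp(dx) = 1.889658; d = 1/u = 0.529196
p_u = 0.133537, p_m = 0.666667, p_d = 0.199796
Discount per step: exp(-r*dt) = 0.974985
Stock lattice S(k, j) with j the centered position index:
  k=0: S(0,+0) = 0.9500
  k=1: S(1,-1) = 0.5027; S(1,+0) = 0.9500; S(1,+1) = 1.7952
  k=2: S(2,-2) = 0.2660; S(2,-1) = 0.5027; S(2,+0) = 0.9500; S(2,+1) = 1.7952; S(2,+2) = 3.3923
  k=3: S(3,-3) = 0.1408; S(3,-2) = 0.2660; S(3,-1) = 0.5027; S(3,+0) = 0.9500; S(3,+1) = 1.7952; S(3,+2) = 3.3923; S(3,+3) = 6.4102
Terminal payoffs V(N, j) = max(K - S_T, 0):
  V(3,-3) = 0.869209; V(3,-2) = 0.743954; V(3,-1) = 0.507264; V(3,+0) = 0.060000; V(3,+1) = 0.000000; V(3,+2) = 0.000000; V(3,+3) = 0.000000
Backward induction: V(k, j) = exp(-r*dt) * [p_u * V(k+1, j+1) + p_m * V(k+1, j) + p_d * V(k+1, j-1)]
  V(2,-2) = exp(-r*dt) * [p_u*0.507264 + p_m*0.743954 + p_d*0.869209] = 0.718927
  V(2,-1) = exp(-r*dt) * [p_u*0.060000 + p_m*0.507264 + p_d*0.743954] = 0.482449
  V(2,+0) = exp(-r*dt) * [p_u*0.000000 + p_m*0.060000 + p_d*0.507264] = 0.137813
  V(2,+1) = exp(-r*dt) * [p_u*0.000000 + p_m*0.000000 + p_d*0.060000] = 0.011688
  V(2,+2) = exp(-r*dt) * [p_u*0.000000 + p_m*0.000000 + p_d*0.000000] = 0.000000
  V(1,-1) = exp(-r*dt) * [p_u*0.137813 + p_m*0.482449 + p_d*0.718927] = 0.471575
  V(1,+0) = exp(-r*dt) * [p_u*0.011688 + p_m*0.137813 + p_d*0.482449] = 0.185079
  V(1,+1) = exp(-r*dt) * [p_u*0.000000 + p_m*0.011688 + p_d*0.137813] = 0.034443
  V(0,+0) = exp(-r*dt) * [p_u*0.034443 + p_m*0.185079 + p_d*0.471575] = 0.216646


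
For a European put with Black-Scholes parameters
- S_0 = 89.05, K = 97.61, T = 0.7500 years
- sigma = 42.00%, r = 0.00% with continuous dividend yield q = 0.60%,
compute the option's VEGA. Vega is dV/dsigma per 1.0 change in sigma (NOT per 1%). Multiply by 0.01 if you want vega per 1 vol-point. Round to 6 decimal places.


Answer: Vega = 30.523201

Derivation:
d1 = -0.0828413438; d2 = -0.4465720134
phi(d1) = 0.3975757181; exp(-qT) = 0.9955101098; exp(-rT) = 1.0000000000
Vega = S * exp(-qT) * phi(d1) * sqrt(T) = 89.0500 * 0.9955101098 * 0.3975757181 * 0.8660254038 = 30.523201


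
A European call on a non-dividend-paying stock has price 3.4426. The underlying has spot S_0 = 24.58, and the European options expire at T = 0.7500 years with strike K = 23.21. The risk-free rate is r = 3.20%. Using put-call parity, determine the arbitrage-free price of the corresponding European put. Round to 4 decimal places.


Put-call parity: C - P = S_0 * exp(-qT) - K * exp(-rT).
S_0 * exp(-qT) = 24.5800 * 1.00000000 = 24.58000000
K * exp(-rT) = 23.2100 * 0.97628571 = 22.65959132
P = C - S*exp(-qT) + K*exp(-rT)
P = 3.4426 - 24.58000000 + 22.65959132 = 1.5222

Answer: Put price = 1.5222


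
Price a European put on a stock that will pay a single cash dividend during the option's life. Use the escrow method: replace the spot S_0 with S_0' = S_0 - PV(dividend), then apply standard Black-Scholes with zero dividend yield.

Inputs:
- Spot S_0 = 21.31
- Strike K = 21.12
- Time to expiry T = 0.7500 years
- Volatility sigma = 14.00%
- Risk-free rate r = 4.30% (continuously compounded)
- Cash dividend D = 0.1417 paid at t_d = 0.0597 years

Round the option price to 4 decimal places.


PV(D) = D * exp(-r * t_d) = 0.1417 * 0.99743619 = 0.14133671
S_0' = S_0 - PV(D) = 21.3100 - 0.14133671 = 21.16866329
d1 = (ln(S_0'/K) + (r + sigma^2/2)*T) / (sigma*sqrt(T)) = 0.34559760
d2 = d1 - sigma*sqrt(T) = 0.22435405
exp(-rT) = 0.96826449
N(-d1) = 0.36482257; N(-d2) = 0.41124091
P = K * exp(-rT) * N(-d2) - S_0' * N(-d1) = 21.1200 * 0.96826449 * 0.41124091 - 21.16866329 * 0.36482257 = 0.6870

Answer: Price = 0.6870


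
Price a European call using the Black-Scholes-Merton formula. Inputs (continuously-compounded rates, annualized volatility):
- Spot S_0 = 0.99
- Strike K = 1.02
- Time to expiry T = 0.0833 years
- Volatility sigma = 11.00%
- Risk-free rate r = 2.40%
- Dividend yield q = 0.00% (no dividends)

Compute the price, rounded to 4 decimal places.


d1 = (ln(S/K) + (r - q + 0.5*sigma^2) * T) / (sigma * sqrt(T)) = -0.86146758
d2 = d1 - sigma * sqrt(T) = -0.89321550
exp(-rT) = 0.99800280; exp(-qT) = 1.00000000
C = S_0 * exp(-qT) * N(d1) - K * exp(-rT) * N(d2)
N(d1) = 0.19449028; N(d2) = 0.18587089
C = 0.9900 * 1.00000000 * 0.19449028 - 1.0200 * 0.99800280 * 0.18587089 = 0.0033

Answer: Price = 0.0033


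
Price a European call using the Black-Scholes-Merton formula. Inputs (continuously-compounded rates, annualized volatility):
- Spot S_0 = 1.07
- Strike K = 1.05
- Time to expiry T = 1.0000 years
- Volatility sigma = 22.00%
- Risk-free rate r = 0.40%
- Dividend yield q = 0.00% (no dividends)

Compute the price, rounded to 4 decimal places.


d1 = (ln(S/K) + (r - q + 0.5*sigma^2) * T) / (sigma * sqrt(T)) = 0.21394766
d2 = d1 - sigma * sqrt(T) = -0.00605234
exp(-rT) = 0.99600799; exp(-qT) = 1.00000000
C = S_0 * exp(-qT) * N(d1) - K * exp(-rT) * N(d2)
N(d1) = 0.58470606; N(d2) = 0.49758548
C = 1.0700 * 1.00000000 * 0.58470606 - 1.0500 * 0.99600799 * 0.49758548 = 0.1053

Answer: Price = 0.1053


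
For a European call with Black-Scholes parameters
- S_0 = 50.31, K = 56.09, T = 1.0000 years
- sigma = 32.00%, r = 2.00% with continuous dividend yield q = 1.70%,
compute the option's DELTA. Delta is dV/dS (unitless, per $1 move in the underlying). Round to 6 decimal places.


d1 = -0.1704802469; d2 = -0.4904802469
phi(d1) = 0.3931868674; exp(-qT) = 0.9831436846; exp(-rT) = 0.9801986733
N(d1) = 0.4323162338
Delta = exp(-qT) * N(d1) = 0.9831436846 * 0.4323162338 = 0.425029

Answer: Delta = 0.425029


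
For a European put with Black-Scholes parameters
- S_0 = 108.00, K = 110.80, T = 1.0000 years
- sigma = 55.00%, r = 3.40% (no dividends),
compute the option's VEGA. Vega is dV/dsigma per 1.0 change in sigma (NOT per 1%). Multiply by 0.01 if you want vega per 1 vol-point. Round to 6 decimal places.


d1 = 0.2902808233; d2 = -0.2597191767
phi(d1) = 0.3824834053; exp(-qT) = 1.0000000000; exp(-rT) = 0.9665715046
Vega = S * exp(-qT) * phi(d1) * sqrt(T) = 108.0000 * 1.0000000000 * 0.3824834053 * 1.0000000000 = 41.308208

Answer: Vega = 41.308208


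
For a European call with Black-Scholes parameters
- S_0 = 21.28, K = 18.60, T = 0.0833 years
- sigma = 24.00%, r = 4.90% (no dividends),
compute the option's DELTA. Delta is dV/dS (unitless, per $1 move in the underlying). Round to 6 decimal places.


Answer: Delta = 0.979166

Derivation:
d1 = 2.0368202966; d2 = 1.9675521221
phi(d1) = 0.0501239173; exp(-qT) = 1.0000000000; exp(-rT) = 0.9959266188
N(d1) = 0.9791659732
Delta = exp(-qT) * N(d1) = 1.0000000000 * 0.9791659732 = 0.979166


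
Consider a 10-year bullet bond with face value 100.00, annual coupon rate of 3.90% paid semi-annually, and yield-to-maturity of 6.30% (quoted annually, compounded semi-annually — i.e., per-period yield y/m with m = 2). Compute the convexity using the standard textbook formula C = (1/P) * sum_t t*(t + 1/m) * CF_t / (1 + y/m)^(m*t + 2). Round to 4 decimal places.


Answer: Convexity = 75.1748

Derivation:
Coupon per period c = face * coupon_rate / m = 1.950000
Periods per year m = 2; per-period yield y/m = 0.031500
Number of cashflows N = 20
Cashflows (t years, CF_t, discount factor 1/(1+y/m)^(m*t), PV):
  t = 0.5000: CF_t = 1.950000, DF = 0.969462, PV = 1.890451
  t = 1.0000: CF_t = 1.950000, DF = 0.939856, PV = 1.832720
  t = 1.5000: CF_t = 1.950000, DF = 0.911155, PV = 1.776752
  t = 2.0000: CF_t = 1.950000, DF = 0.883330, PV = 1.722494
  t = 2.5000: CF_t = 1.950000, DF = 0.856355, PV = 1.669892
  t = 3.0000: CF_t = 1.950000, DF = 0.830204, PV = 1.618897
  t = 3.5000: CF_t = 1.950000, DF = 0.804851, PV = 1.569459
  t = 4.0000: CF_t = 1.950000, DF = 0.780272, PV = 1.521531
  t = 4.5000: CF_t = 1.950000, DF = 0.756444, PV = 1.475066
  t = 5.0000: CF_t = 1.950000, DF = 0.733344, PV = 1.430021
  t = 5.5000: CF_t = 1.950000, DF = 0.710949, PV = 1.386351
  t = 6.0000: CF_t = 1.950000, DF = 0.689238, PV = 1.344014
  t = 6.5000: CF_t = 1.950000, DF = 0.668190, PV = 1.302971
  t = 7.0000: CF_t = 1.950000, DF = 0.647785, PV = 1.263180
  t = 7.5000: CF_t = 1.950000, DF = 0.628003, PV = 1.224605
  t = 8.0000: CF_t = 1.950000, DF = 0.608825, PV = 1.187208
  t = 8.5000: CF_t = 1.950000, DF = 0.590232, PV = 1.150953
  t = 9.0000: CF_t = 1.950000, DF = 0.572208, PV = 1.115805
  t = 9.5000: CF_t = 1.950000, DF = 0.554734, PV = 1.081731
  t = 10.0000: CF_t = 101.950000, DF = 0.537793, PV = 54.828023
Price P = sum_t PV_t = 82.392124
Convexity numerator sum_t t*(t + 1/m) * CF_t / (1+y/m)^(m*t + 2):
  t = 0.5000: term = 0.888376
  t = 1.0000: term = 2.583741
  t = 1.5000: term = 5.009677
  t = 2.0000: term = 8.094485
  t = 2.5000: term = 11.770943
  t = 3.0000: term = 15.976074
  t = 3.5000: term = 20.650927
  t = 4.0000: term = 25.740370
  t = 4.5000: term = 31.192887
  t = 5.0000: term = 36.960388
  t = 5.5000: term = 42.998027
  t = 6.0000: term = 49.264033
  t = 6.5000: term = 55.719540
  t = 7.0000: term = 62.328431
  t = 7.5000: term = 69.057192
  t = 8.0000: term = 75.874762
  t = 8.5000: term = 82.752407
  t = 9.0000: term = 89.663581
  t = 9.5000: term = 96.583811
  t = 10.0000: term = 5410.699546
Convexity = (1/P) * sum = 6193.809198 / 82.392124 = 75.174773


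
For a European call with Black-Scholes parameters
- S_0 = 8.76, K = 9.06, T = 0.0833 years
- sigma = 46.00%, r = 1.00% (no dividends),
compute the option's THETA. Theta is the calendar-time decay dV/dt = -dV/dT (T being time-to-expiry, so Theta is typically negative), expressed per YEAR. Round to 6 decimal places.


Answer: Theta = -2.773843

Derivation:
d1 = -0.1809758285; d2 = -0.3137398297
phi(d1) = 0.3924623545; exp(-qT) = 1.0000000000; exp(-rT) = 0.9991673468
Theta = -S*exp(-qT)*phi(d1)*sigma/(2*sqrt(T)) - r*K*exp(-rT)*N(d2) + q*S*exp(-qT)*N(d1)
N(d1) = 0.4281932744; N(d2) = 0.3768593237; sqrt(T) = 0.2886173938
Term 1 = -8.7600 * 1.0000000000 * 0.3924623545 * 0.4600 / (2 * 0.2886173938) = -2.7397279888
Term 2 = -0.0100 * 9.0600 * 0.9991673468 * 0.3768593237 = -0.0341150251
Term 3 = 0 (no dividend yield, q = 0)
Theta = -2.7397279888 + (-0.0341150251) + (0.0000000000) = -2.773843


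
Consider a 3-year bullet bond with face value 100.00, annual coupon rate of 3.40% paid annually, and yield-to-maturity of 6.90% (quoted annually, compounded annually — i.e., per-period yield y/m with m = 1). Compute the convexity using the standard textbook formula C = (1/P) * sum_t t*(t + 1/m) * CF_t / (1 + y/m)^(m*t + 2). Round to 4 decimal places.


Answer: Convexity = 10.0223

Derivation:
Coupon per period c = face * coupon_rate / m = 3.400000
Periods per year m = 1; per-period yield y/m = 0.069000
Number of cashflows N = 3
Cashflows (t years, CF_t, discount factor 1/(1+y/m)^(m*t), PV):
  t = 1.0000: CF_t = 3.400000, DF = 0.935454, PV = 3.180543
  t = 2.0000: CF_t = 3.400000, DF = 0.875074, PV = 2.975250
  t = 3.0000: CF_t = 103.400000, DF = 0.818591, PV = 84.642294
Price P = sum_t PV_t = 90.798086
Convexity numerator sum_t t*(t + 1/m) * CF_t / (1+y/m)^(m*t + 2):
  t = 1.0000: term = 5.566418
  t = 2.0000: term = 15.621378
  t = 3.0000: term = 888.818855
Convexity = (1/P) * sum = 910.006651 / 90.798086 = 10.022311


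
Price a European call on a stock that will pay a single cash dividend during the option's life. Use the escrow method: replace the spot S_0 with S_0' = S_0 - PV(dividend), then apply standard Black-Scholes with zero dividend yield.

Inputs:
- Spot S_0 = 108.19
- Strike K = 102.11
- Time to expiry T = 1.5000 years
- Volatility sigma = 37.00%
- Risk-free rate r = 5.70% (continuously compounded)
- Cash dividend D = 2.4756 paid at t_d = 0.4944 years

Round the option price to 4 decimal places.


Answer: Price = 24.5231

Derivation:
PV(D) = D * exp(-r * t_d) = 2.4756 * 0.97221257 = 2.40680945
S_0' = S_0 - PV(D) = 108.1900 - 2.40680945 = 105.78319055
d1 = (ln(S_0'/K) + (r + sigma^2/2)*T) / (sigma*sqrt(T)) = 0.49324330
d2 = d1 - sigma*sqrt(T) = 0.04008770
exp(-rT) = 0.91805314
N(d1) = 0.68907966; N(d2) = 0.51598839
C = S_0' * N(d1) - K * exp(-rT) * N(d2) = 105.78319055 * 0.68907966 - 102.1100 * 0.91805314 * 0.51598839 = 24.5231


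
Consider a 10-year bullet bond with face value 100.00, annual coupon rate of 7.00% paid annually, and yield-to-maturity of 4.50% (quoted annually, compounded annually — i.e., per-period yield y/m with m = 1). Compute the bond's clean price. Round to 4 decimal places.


Answer: Price = 119.7818

Derivation:
Coupon per period c = face * coupon_rate / m = 7.000000
Periods per year m = 1; per-period yield y/m = 0.045000
Number of cashflows N = 10
Cashflows (t years, CF_t, discount factor 1/(1+y/m)^(m*t), PV):
  t = 1.0000: CF_t = 7.000000, DF = 0.956938, PV = 6.698565
  t = 2.0000: CF_t = 7.000000, DF = 0.915730, PV = 6.410110
  t = 3.0000: CF_t = 7.000000, DF = 0.876297, PV = 6.134076
  t = 4.0000: CF_t = 7.000000, DF = 0.838561, PV = 5.869929
  t = 5.0000: CF_t = 7.000000, DF = 0.802451, PV = 5.617157
  t = 6.0000: CF_t = 7.000000, DF = 0.767896, PV = 5.375270
  t = 7.0000: CF_t = 7.000000, DF = 0.734828, PV = 5.143799
  t = 8.0000: CF_t = 7.000000, DF = 0.703185, PV = 4.922296
  t = 9.0000: CF_t = 7.000000, DF = 0.672904, PV = 4.710331
  t = 10.0000: CF_t = 107.000000, DF = 0.643928, PV = 68.900262
Price P = sum_t PV_t = 119.781795


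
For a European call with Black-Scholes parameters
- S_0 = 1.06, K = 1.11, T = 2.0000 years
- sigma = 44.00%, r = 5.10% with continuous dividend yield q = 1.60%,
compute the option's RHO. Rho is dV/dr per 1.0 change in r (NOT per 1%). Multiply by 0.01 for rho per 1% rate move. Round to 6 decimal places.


d1 = 0.3495500297; d2 = -0.2727039377
phi(d1) = 0.3752994100; exp(-qT) = 0.9685065821; exp(-rT) = 0.9030295517
N(d2) = 0.3925404038
Rho = K*T*exp(-rT)*N(d2) = 1.1100 * 2.0000 * 0.9030295517 * 0.3925404038 = 0.786936

Answer: Rho = 0.786936


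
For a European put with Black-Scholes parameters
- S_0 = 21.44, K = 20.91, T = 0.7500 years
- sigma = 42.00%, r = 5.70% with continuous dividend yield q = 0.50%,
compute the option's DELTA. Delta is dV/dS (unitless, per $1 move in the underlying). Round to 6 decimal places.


Answer: Delta = -0.358859

Derivation:
d1 = 0.3579044432; d2 = -0.0058262264
phi(d1) = 0.3741919685; exp(-qT) = 0.9962570225; exp(-rT) = 0.9581508979
N(-d1) = 0.3602074128
Delta = -exp(-qT) * N(-d1) = -0.9962570225 * 0.3602074128 = -0.358859


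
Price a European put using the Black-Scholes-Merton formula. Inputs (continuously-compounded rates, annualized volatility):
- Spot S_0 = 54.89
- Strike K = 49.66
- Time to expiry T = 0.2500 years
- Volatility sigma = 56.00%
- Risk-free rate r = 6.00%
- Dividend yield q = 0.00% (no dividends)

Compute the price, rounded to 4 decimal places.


d1 = (ln(S/K) + (r - q + 0.5*sigma^2) * T) / (sigma * sqrt(T)) = 0.55118358
d2 = d1 - sigma * sqrt(T) = 0.27118358
exp(-rT) = 0.98511194; exp(-qT) = 1.00000000
P = K * exp(-rT) * N(-d2) - S_0 * exp(-qT) * N(-d1)
N(-d1) = 0.29075392; N(-d2) = 0.39312492
P = 49.6600 * 0.98511194 * 0.39312492 - 54.8900 * 1.00000000 * 0.29075392 = 3.2724

Answer: Price = 3.2724


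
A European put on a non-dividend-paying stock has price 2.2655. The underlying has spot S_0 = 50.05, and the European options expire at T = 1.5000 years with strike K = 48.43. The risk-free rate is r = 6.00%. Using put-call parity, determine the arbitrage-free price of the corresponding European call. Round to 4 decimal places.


Put-call parity: C - P = S_0 * exp(-qT) - K * exp(-rT).
S_0 * exp(-qT) = 50.0500 * 1.00000000 = 50.05000000
K * exp(-rT) = 48.4300 * 0.91393119 = 44.26168730
C = P + S*exp(-qT) - K*exp(-rT)
C = 2.2655 + 50.05000000 - 44.26168730 = 8.0538

Answer: Call price = 8.0538


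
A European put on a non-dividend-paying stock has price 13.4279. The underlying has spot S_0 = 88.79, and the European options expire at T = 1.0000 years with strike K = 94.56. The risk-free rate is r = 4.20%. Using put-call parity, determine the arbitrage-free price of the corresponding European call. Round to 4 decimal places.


Answer: Call price = 11.5472

Derivation:
Put-call parity: C - P = S_0 * exp(-qT) - K * exp(-rT).
S_0 * exp(-qT) = 88.7900 * 1.00000000 = 88.79000000
K * exp(-rT) = 94.5600 * 0.95886978 = 90.67072645
C = P + S*exp(-qT) - K*exp(-rT)
C = 13.4279 + 88.79000000 - 90.67072645 = 11.5472


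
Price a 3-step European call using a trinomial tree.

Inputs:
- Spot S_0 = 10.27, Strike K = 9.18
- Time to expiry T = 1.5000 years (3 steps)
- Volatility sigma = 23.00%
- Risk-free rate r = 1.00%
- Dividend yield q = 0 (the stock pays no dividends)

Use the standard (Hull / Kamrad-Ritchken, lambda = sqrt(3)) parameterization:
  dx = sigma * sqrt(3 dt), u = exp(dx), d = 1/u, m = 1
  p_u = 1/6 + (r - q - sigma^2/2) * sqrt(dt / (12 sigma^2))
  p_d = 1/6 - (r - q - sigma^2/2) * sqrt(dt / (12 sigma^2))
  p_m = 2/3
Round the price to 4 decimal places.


Answer: Price = V(0,0) = 1.8313

Derivation:
dt = T/N = 0.500000; dx = sigma*sqrt(3*dt) = 0.281691
u = exp(dx) = 1.325370; d = 1/u = 0.754507
p_u = 0.152067, p_m = 0.666667, p_d = 0.181266
Discount per step: exp(-r*dt) = 0.995012
Stock lattice S(k, j) with j the centered position index:
  k=0: S(0,+0) = 10.2700
  k=1: S(1,-1) = 7.7488; S(1,+0) = 10.2700; S(1,+1) = 13.6115
  k=2: S(2,-2) = 5.8465; S(2,-1) = 7.7488; S(2,+0) = 10.2700; S(2,+1) = 13.6115; S(2,+2) = 18.0403
  k=3: S(3,-3) = 4.4112; S(3,-2) = 5.8465; S(3,-1) = 7.7488; S(3,+0) = 10.2700; S(3,+1) = 13.6115; S(3,+2) = 18.0403; S(3,+3) = 23.9101
Terminal payoffs V(N, j) = max(S_T - K, 0):
  V(3,-3) = 0.000000; V(3,-2) = 0.000000; V(3,-1) = 0.000000; V(3,+0) = 1.090000; V(3,+1) = 4.431545; V(3,+2) = 8.860327; V(3,+3) = 14.730101
Backward induction: V(k, j) = exp(-r*dt) * [p_u * V(k+1, j+1) + p_m * V(k+1, j) + p_d * V(k+1, j-1)]
  V(2,-2) = exp(-r*dt) * [p_u*0.000000 + p_m*0.000000 + p_d*0.000000] = 0.000000
  V(2,-1) = exp(-r*dt) * [p_u*1.090000 + p_m*0.000000 + p_d*0.000000] = 0.164927
  V(2,+0) = exp(-r*dt) * [p_u*4.431545 + p_m*1.090000 + p_d*0.000000] = 1.393575
  V(2,+1) = exp(-r*dt) * [p_u*8.860327 + p_m*4.431545 + p_d*1.090000] = 4.476870
  V(2,+2) = exp(-r*dt) * [p_u*14.730101 + p_m*8.860327 + p_d*4.431545] = 8.905502
  V(1,-1) = exp(-r*dt) * [p_u*1.393575 + p_m*0.164927 + p_d*0.000000] = 0.320263
  V(1,+0) = exp(-r*dt) * [p_u*4.476870 + p_m*1.393575 + p_d*0.164927] = 1.631553
  V(1,+1) = exp(-r*dt) * [p_u*8.905502 + p_m*4.476870 + p_d*1.393575] = 4.568524
  V(0,+0) = exp(-r*dt) * [p_u*4.568524 + p_m*1.631553 + p_d*0.320263] = 1.831299


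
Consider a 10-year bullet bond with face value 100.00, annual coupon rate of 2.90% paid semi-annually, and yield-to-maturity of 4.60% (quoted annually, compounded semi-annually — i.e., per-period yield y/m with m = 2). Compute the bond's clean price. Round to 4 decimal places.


Coupon per period c = face * coupon_rate / m = 1.450000
Periods per year m = 2; per-period yield y/m = 0.023000
Number of cashflows N = 20
Cashflows (t years, CF_t, discount factor 1/(1+y/m)^(m*t), PV):
  t = 0.5000: CF_t = 1.450000, DF = 0.977517, PV = 1.417400
  t = 1.0000: CF_t = 1.450000, DF = 0.955540, PV = 1.385533
  t = 1.5000: CF_t = 1.450000, DF = 0.934056, PV = 1.354382
  t = 2.0000: CF_t = 1.450000, DF = 0.913056, PV = 1.323931
  t = 2.5000: CF_t = 1.450000, DF = 0.892528, PV = 1.294166
  t = 3.0000: CF_t = 1.450000, DF = 0.872461, PV = 1.265069
  t = 3.5000: CF_t = 1.450000, DF = 0.852846, PV = 1.236627
  t = 4.0000: CF_t = 1.450000, DF = 0.833671, PV = 1.208824
  t = 4.5000: CF_t = 1.450000, DF = 0.814928, PV = 1.181646
  t = 5.0000: CF_t = 1.450000, DF = 0.796606, PV = 1.155079
  t = 5.5000: CF_t = 1.450000, DF = 0.778696, PV = 1.129109
  t = 6.0000: CF_t = 1.450000, DF = 0.761189, PV = 1.103724
  t = 6.5000: CF_t = 1.450000, DF = 0.744075, PV = 1.078909
  t = 7.0000: CF_t = 1.450000, DF = 0.727346, PV = 1.054652
  t = 7.5000: CF_t = 1.450000, DF = 0.710993, PV = 1.030940
  t = 8.0000: CF_t = 1.450000, DF = 0.695008, PV = 1.007762
  t = 8.5000: CF_t = 1.450000, DF = 0.679382, PV = 0.985104
  t = 9.0000: CF_t = 1.450000, DF = 0.664108, PV = 0.962956
  t = 9.5000: CF_t = 1.450000, DF = 0.649177, PV = 0.941306
  t = 10.0000: CF_t = 101.450000, DF = 0.634581, PV = 64.378281
Price P = sum_t PV_t = 86.495399

Answer: Price = 86.4954


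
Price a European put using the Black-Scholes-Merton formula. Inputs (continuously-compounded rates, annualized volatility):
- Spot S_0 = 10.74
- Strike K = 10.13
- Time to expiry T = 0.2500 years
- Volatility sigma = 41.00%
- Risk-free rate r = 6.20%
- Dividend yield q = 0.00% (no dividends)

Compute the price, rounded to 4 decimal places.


d1 = (ln(S/K) + (r - q + 0.5*sigma^2) * T) / (sigma * sqrt(T)) = 0.46334766
d2 = d1 - sigma * sqrt(T) = 0.25834766
exp(-rT) = 0.98461951; exp(-qT) = 1.00000000
P = K * exp(-rT) * N(-d2) - S_0 * exp(-qT) * N(-d1)
N(-d1) = 0.32155759; N(-d2) = 0.39806930
P = 10.1300 * 0.98461951 * 0.39806930 - 10.7400 * 1.00000000 * 0.32155759 = 0.5169

Answer: Price = 0.5169


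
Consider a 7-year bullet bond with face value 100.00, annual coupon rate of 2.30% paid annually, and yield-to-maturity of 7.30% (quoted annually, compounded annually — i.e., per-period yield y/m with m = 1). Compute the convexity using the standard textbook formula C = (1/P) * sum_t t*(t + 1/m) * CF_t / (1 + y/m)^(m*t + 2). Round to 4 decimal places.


Coupon per period c = face * coupon_rate / m = 2.300000
Periods per year m = 1; per-period yield y/m = 0.073000
Number of cashflows N = 7
Cashflows (t years, CF_t, discount factor 1/(1+y/m)^(m*t), PV):
  t = 1.0000: CF_t = 2.300000, DF = 0.931966, PV = 2.143523
  t = 2.0000: CF_t = 2.300000, DF = 0.868561, PV = 1.997691
  t = 3.0000: CF_t = 2.300000, DF = 0.809470, PV = 1.861781
  t = 4.0000: CF_t = 2.300000, DF = 0.754399, PV = 1.735118
  t = 5.0000: CF_t = 2.300000, DF = 0.703075, PV = 1.617072
  t = 6.0000: CF_t = 2.300000, DF = 0.655242, PV = 1.507056
  t = 7.0000: CF_t = 102.300000, DF = 0.610663, PV = 62.470874
Price P = sum_t PV_t = 73.333115
Convexity numerator sum_t t*(t + 1/m) * CF_t / (1+y/m)^(m*t + 2):
  t = 1.0000: term = 3.723563
  t = 2.0000: term = 10.410706
  t = 3.0000: term = 19.404858
  t = 4.0000: term = 30.141128
  t = 5.0000: term = 42.135780
  t = 6.0000: term = 54.976786
  t = 7.0000: term = 3038.548432
Convexity = (1/P) * sum = 3199.341253 / 73.333115 = 43.627511

Answer: Convexity = 43.6275


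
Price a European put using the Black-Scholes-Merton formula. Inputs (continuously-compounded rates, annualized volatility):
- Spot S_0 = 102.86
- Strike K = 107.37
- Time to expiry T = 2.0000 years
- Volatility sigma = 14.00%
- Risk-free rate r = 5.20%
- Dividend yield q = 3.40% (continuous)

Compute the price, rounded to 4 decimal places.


Answer: Price = 7.9422

Derivation:
d1 = (ln(S/K) + (r - q + 0.5*sigma^2) * T) / (sigma * sqrt(T)) = 0.06408421
d2 = d1 - sigma * sqrt(T) = -0.13390569
exp(-rT) = 0.90122530; exp(-qT) = 0.93426047
P = K * exp(-rT) * N(-d2) - S_0 * exp(-qT) * N(-d1)
N(-d1) = 0.47445159; N(-d2) = 0.55326142
P = 107.3700 * 0.90122530 * 0.55326142 - 102.8600 * 0.93426047 * 0.47445159 = 7.9422


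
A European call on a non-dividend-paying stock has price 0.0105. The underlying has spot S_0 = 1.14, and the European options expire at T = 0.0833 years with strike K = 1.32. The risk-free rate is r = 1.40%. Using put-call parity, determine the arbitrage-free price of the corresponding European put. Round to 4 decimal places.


Answer: Put price = 0.1890

Derivation:
Put-call parity: C - P = S_0 * exp(-qT) - K * exp(-rT).
S_0 * exp(-qT) = 1.1400 * 1.00000000 = 1.14000000
K * exp(-rT) = 1.3200 * 0.99883448 = 1.31846151
P = C - S*exp(-qT) + K*exp(-rT)
P = 0.0105 - 1.14000000 + 1.31846151 = 0.1890


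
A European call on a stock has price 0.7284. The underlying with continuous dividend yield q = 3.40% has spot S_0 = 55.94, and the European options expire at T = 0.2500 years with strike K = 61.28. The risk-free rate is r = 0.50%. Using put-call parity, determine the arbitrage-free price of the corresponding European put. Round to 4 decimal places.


Put-call parity: C - P = S_0 * exp(-qT) - K * exp(-rT).
S_0 * exp(-qT) = 55.9400 * 0.99153602 = 55.46652512
K * exp(-rT) = 61.2800 * 0.99875078 = 61.20344786
P = C - S*exp(-qT) + K*exp(-rT)
P = 0.7284 - 55.46652512 + 61.20344786 = 6.4653

Answer: Put price = 6.4653


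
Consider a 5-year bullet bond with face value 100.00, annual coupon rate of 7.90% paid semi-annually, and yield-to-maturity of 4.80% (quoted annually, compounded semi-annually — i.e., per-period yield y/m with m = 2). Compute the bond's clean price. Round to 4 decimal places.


Answer: Price = 113.6361

Derivation:
Coupon per period c = face * coupon_rate / m = 3.950000
Periods per year m = 2; per-period yield y/m = 0.024000
Number of cashflows N = 10
Cashflows (t years, CF_t, discount factor 1/(1+y/m)^(m*t), PV):
  t = 0.5000: CF_t = 3.950000, DF = 0.976562, PV = 3.857422
  t = 1.0000: CF_t = 3.950000, DF = 0.953674, PV = 3.767014
  t = 1.5000: CF_t = 3.950000, DF = 0.931323, PV = 3.678724
  t = 2.0000: CF_t = 3.950000, DF = 0.909495, PV = 3.592504
  t = 2.5000: CF_t = 3.950000, DF = 0.888178, PV = 3.508305
  t = 3.0000: CF_t = 3.950000, DF = 0.867362, PV = 3.426079
  t = 3.5000: CF_t = 3.950000, DF = 0.847033, PV = 3.345780
  t = 4.0000: CF_t = 3.950000, DF = 0.827181, PV = 3.267363
  t = 4.5000: CF_t = 3.950000, DF = 0.807794, PV = 3.190785
  t = 5.0000: CF_t = 103.950000, DF = 0.788861, PV = 82.002091
Price P = sum_t PV_t = 113.636067


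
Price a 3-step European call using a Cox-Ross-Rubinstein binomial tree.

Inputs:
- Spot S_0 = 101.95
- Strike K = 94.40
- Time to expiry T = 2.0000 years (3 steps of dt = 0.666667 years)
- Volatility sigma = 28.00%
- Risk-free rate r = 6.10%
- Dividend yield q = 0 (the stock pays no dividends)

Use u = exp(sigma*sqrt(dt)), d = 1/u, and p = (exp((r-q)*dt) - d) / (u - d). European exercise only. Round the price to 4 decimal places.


Answer: Price = V(0,0) = 26.3712

Derivation:
dt = T/N = 0.666667
u = exp(sigma*sqrt(dt)) = 1.256863; d = 1/u = 0.795632
p = (exp((r-q)*dt) - d) / (u - d) = 0.533080
Discount per step: exp(-r*dt) = 0.960149
Stock lattice S(k, i) with i counting down-moves:
  k=0: S(0,0) = 101.9500
  k=1: S(1,0) = 128.1372; S(1,1) = 81.1146
  k=2: S(2,0) = 161.0509; S(2,1) = 101.9500; S(2,2) = 64.5374
  k=3: S(3,0) = 202.4190; S(3,1) = 128.1372; S(3,2) = 81.1146; S(3,3) = 51.3480
Terminal payoffs V(N, i) = max(S_T - K, 0):
  V(3,0) = 108.018963; V(3,1) = 33.737197; V(3,2) = 0.000000; V(3,3) = 0.000000
Backward induction: V(k, i) = exp(-r*dt) * [p * V(k+1, i) + (1-p) * V(k+1, i+1)].
  V(2,0) = exp(-r*dt) * [p*108.018963 + (1-p)*33.737197] = 70.412842
  V(2,1) = exp(-r*dt) * [p*33.737197 + (1-p)*0.000000] = 17.267921
  V(2,2) = exp(-r*dt) * [p*0.000000 + (1-p)*0.000000] = 0.000000
  V(1,0) = exp(-r*dt) * [p*70.412842 + (1-p)*17.267921] = 43.781276
  V(1,1) = exp(-r*dt) * [p*17.267921 + (1-p)*0.000000] = 8.838348
  V(0,0) = exp(-r*dt) * [p*43.781276 + (1-p)*8.838348] = 26.371190


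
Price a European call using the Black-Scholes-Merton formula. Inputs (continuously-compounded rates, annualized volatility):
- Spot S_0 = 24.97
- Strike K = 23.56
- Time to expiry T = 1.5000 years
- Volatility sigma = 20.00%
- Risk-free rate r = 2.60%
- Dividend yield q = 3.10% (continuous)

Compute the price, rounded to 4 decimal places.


d1 = (ln(S/K) + (r - q + 0.5*sigma^2) * T) / (sigma * sqrt(T)) = 0.32914915
d2 = d1 - sigma * sqrt(T) = 0.08420017
exp(-rT) = 0.96175071; exp(-qT) = 0.95456456
C = S_0 * exp(-qT) * N(d1) - K * exp(-rT) * N(d2)
N(d1) = 0.62897852; N(d2) = 0.53355136
C = 24.9700 * 0.95456456 * 0.62897852 - 23.5600 * 0.96175071 * 0.53355136 = 2.9023

Answer: Price = 2.9023


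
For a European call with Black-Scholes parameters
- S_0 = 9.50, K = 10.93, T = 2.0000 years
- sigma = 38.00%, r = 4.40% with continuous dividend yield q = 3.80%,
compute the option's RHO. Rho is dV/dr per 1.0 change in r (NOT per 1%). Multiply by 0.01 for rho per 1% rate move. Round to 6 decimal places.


Answer: Rho = 6.125167

Derivation:
d1 = 0.0301087862; d2 = -0.5072923675
phi(d1) = 0.3987614930; exp(-qT) = 0.9268162066; exp(-rT) = 0.9157608767
N(d2) = 0.3059748466
Rho = K*T*exp(-rT)*N(d2) = 10.9300 * 2.0000 * 0.9157608767 * 0.3059748466 = 6.125167


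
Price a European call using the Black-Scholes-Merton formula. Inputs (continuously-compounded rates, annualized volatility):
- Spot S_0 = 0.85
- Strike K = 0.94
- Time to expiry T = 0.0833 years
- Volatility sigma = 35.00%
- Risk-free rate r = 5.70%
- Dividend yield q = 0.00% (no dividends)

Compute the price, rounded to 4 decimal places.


d1 = (ln(S/K) + (r - q + 0.5*sigma^2) * T) / (sigma * sqrt(T)) = -0.89880041
d2 = d1 - sigma * sqrt(T) = -0.99981649
exp(-rT) = 0.99526315; exp(-qT) = 1.00000000
C = S_0 * exp(-qT) * N(d1) - K * exp(-rT) * N(d2)
N(d1) = 0.18437949; N(d2) = 0.15869966
C = 0.8500 * 1.00000000 * 0.18437949 - 0.9400 * 0.99526315 * 0.15869966 = 0.0083

Answer: Price = 0.0083


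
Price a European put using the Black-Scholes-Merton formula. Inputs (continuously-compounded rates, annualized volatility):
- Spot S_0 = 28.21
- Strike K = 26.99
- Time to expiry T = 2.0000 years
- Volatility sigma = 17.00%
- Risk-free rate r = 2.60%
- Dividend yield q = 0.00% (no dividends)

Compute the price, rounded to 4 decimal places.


Answer: Price = 1.4839

Derivation:
d1 = (ln(S/K) + (r - q + 0.5*sigma^2) * T) / (sigma * sqrt(T)) = 0.52038940
d2 = d1 - sigma * sqrt(T) = 0.27997310
exp(-rT) = 0.94932887; exp(-qT) = 1.00000000
P = K * exp(-rT) * N(-d2) - S_0 * exp(-qT) * N(-d1)
N(-d1) = 0.30139610; N(-d2) = 0.38974907
P = 26.9900 * 0.94932887 * 0.38974907 - 28.2100 * 1.00000000 * 0.30139610 = 1.4839


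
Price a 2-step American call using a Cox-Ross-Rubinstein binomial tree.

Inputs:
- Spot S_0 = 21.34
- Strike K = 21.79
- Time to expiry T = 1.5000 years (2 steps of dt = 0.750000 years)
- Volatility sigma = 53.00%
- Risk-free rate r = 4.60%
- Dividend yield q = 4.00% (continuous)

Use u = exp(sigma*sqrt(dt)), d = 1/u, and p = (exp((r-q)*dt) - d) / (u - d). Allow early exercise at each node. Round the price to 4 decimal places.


Answer: Price = V(0,0) = 4.5386

Derivation:
dt = T/N = 0.750000
u = exp(sigma*sqrt(dt)) = 1.582480; d = 1/u = 0.631919
p = (exp((r-q)*dt) - d) / (u - d) = 0.391969
Discount per step: exp(-r*dt) = 0.966088
Stock lattice S(k, i) with i counting down-moves:
  k=0: S(0,0) = 21.3400
  k=1: S(1,0) = 33.7701; S(1,1) = 13.4852
  k=2: S(2,0) = 53.4406; S(2,1) = 21.3400; S(2,2) = 8.5215
Terminal payoffs V(N, i) = max(S_T - K, 0):
  V(2,0) = 31.650569; V(2,1) = 0.000000; V(2,2) = 0.000000
Backward induction: V(k, i) = exp(-r*dt) * [p * V(k+1, i) + (1-p) * V(k+1, i+1)]; then take max(V_cont, immediate exercise) for American.
  V(1,0) = exp(-r*dt) * [p*31.650569 + (1-p)*0.000000] = 11.985343; exercise = 11.980131; V(1,0) = max -> 11.985343
  V(1,1) = exp(-r*dt) * [p*0.000000 + (1-p)*0.000000] = 0.000000; exercise = 0.000000; V(1,1) = max -> 0.000000
  V(0,0) = exp(-r*dt) * [p*11.985343 + (1-p)*0.000000] = 4.538574; exercise = 0.000000; V(0,0) = max -> 4.538574


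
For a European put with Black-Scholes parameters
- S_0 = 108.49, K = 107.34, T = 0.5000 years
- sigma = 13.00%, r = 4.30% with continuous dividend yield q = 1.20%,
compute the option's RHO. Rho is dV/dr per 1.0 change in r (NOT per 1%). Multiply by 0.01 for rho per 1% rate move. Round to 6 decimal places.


Answer: Rho = -21.311501

Derivation:
d1 = 0.3305086292; d2 = 0.2385847477
phi(d1) = 0.3777372200; exp(-qT) = 0.9940179641; exp(-rT) = 0.9787294775
N(-d2) = 0.4057137966
Rho = -K*T*exp(-rT)*N(-d2) = -107.3400 * 0.5000 * 0.9787294775 * 0.4057137966 = -21.311501


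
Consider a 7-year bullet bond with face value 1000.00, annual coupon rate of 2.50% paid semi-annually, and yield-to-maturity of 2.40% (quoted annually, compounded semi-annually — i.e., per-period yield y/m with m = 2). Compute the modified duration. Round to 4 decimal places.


Coupon per period c = face * coupon_rate / m = 12.500000
Periods per year m = 2; per-period yield y/m = 0.012000
Number of cashflows N = 14
Cashflows (t years, CF_t, discount factor 1/(1+y/m)^(m*t), PV):
  t = 0.5000: CF_t = 12.500000, DF = 0.988142, PV = 12.351779
  t = 1.0000: CF_t = 12.500000, DF = 0.976425, PV = 12.205315
  t = 1.5000: CF_t = 12.500000, DF = 0.964847, PV = 12.060588
  t = 2.0000: CF_t = 12.500000, DF = 0.953406, PV = 11.917577
  t = 2.5000: CF_t = 12.500000, DF = 0.942101, PV = 11.776262
  t = 3.0000: CF_t = 12.500000, DF = 0.930930, PV = 11.636622
  t = 3.5000: CF_t = 12.500000, DF = 0.919891, PV = 11.498639
  t = 4.0000: CF_t = 12.500000, DF = 0.908983, PV = 11.362291
  t = 4.5000: CF_t = 12.500000, DF = 0.898205, PV = 11.227560
  t = 5.0000: CF_t = 12.500000, DF = 0.887554, PV = 11.094427
  t = 5.5000: CF_t = 12.500000, DF = 0.877030, PV = 10.962873
  t = 6.0000: CF_t = 12.500000, DF = 0.866630, PV = 10.832878
  t = 6.5000: CF_t = 12.500000, DF = 0.856354, PV = 10.704425
  t = 7.0000: CF_t = 1012.500000, DF = 0.846200, PV = 856.777113
Price P = sum_t PV_t = 1006.408349
First compute Macaulay numerator sum_t t * PV_t:
  t * PV_t at t = 0.5000: 6.175889
  t * PV_t at t = 1.0000: 12.205315
  t * PV_t at t = 1.5000: 18.090882
  t * PV_t at t = 2.0000: 23.835154
  t * PV_t at t = 2.5000: 29.440654
  t * PV_t at t = 3.0000: 34.909867
  t * PV_t at t = 3.5000: 40.245235
  t * PV_t at t = 4.0000: 45.449165
  t * PV_t at t = 4.5000: 50.524022
  t * PV_t at t = 5.0000: 55.472136
  t * PV_t at t = 5.5000: 60.295800
  t * PV_t at t = 6.0000: 64.997270
  t * PV_t at t = 6.5000: 69.578764
  t * PV_t at t = 7.0000: 5997.439793
Macaulay duration D = 6508.659945 / 1006.408349 = 6.467216
Modified duration = D / (1 + y/m) = 6.467216 / (1 + 0.012000) = 6.390529

Answer: Modified duration = 6.3905


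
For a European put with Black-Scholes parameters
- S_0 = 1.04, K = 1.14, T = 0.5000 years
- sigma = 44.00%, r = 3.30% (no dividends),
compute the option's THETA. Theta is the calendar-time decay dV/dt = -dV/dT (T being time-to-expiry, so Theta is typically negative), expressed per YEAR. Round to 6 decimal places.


Answer: Theta = -0.104384

Derivation:
d1 = -0.0864841388; d2 = -0.3976111225
phi(d1) = 0.3974531210; exp(-qT) = 1.0000000000; exp(-rT) = 0.9836353794
Theta = -S*exp(-qT)*phi(d1)*sigma/(2*sqrt(T)) + r*K*exp(-rT)*N(-d2) - q*S*exp(-qT)*N(-d1)
N(-d1) = 0.5344592179; N(-d2) = 0.6545415698; sqrt(T) = 0.7071067812
Term 1 = -1.0400 * 1.0000000000 * 0.3974531210 * 0.4400 / (2 * 0.7071067812) = -0.1286047263
Term 2 = 0.0330 * 1.1400 * 0.9836353794 * 0.6545415698 = 0.0242208938
Term 3 = 0 (no dividend yield, q = 0)
Theta = -0.1286047263 + (0.0242208938) + (0.0000000000) = -0.104384


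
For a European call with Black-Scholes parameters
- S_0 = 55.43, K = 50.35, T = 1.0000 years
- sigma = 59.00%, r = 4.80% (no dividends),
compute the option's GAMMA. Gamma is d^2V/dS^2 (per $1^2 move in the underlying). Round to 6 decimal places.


Answer: Gamma = 0.010548

Derivation:
d1 = 0.5392751598; d2 = -0.0507248402
phi(d1) = 0.3449529037; exp(-qT) = 1.0000000000; exp(-rT) = 0.9531337871
Gamma = exp(-qT) * phi(d1) / (S * sigma * sqrt(T)) = 1.0000000000 * 0.3449529037 / (55.4300 * 0.5900 * 1.0000000000) = 0.010548


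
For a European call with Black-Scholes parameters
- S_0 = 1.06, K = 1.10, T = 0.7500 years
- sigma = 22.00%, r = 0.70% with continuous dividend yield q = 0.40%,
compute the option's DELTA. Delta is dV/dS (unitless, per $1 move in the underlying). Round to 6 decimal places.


d1 = -0.0873440244; d2 = -0.2778696132
phi(d1) = 0.3974234180; exp(-qT) = 0.9970044955; exp(-rT) = 0.9947637572
N(d1) = 0.4651990306
Delta = exp(-qT) * N(d1) = 0.9970044955 * 0.4651990306 = 0.463806

Answer: Delta = 0.463806


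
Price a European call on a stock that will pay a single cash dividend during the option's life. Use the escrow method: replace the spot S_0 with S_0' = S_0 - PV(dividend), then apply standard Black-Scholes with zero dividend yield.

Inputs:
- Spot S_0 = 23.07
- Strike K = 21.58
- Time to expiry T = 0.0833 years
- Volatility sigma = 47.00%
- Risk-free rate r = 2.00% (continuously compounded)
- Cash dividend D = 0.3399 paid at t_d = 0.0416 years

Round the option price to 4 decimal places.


Answer: Price = 1.8823

Derivation:
PV(D) = D * exp(-r * t_d) = 0.3399 * 0.99916835 = 0.33961732
S_0' = S_0 - PV(D) = 23.0700 - 0.33961732 = 22.73038268
d1 = (ln(S_0'/K) + (r + sigma^2/2)*T) / (sigma*sqrt(T)) = 0.46297027
d2 = d1 - sigma*sqrt(T) = 0.32732010
exp(-rT) = 0.99833539
N(d1) = 0.67830716; N(d2) = 0.62828710
C = S_0' * N(d1) - K * exp(-rT) * N(d2) = 22.73038268 * 0.67830716 - 21.5800 * 0.99833539 * 0.62828710 = 1.8823


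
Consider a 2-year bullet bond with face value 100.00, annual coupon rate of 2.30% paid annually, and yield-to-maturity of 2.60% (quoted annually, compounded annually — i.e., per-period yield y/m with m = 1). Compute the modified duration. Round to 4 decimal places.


Answer: Modified duration = 1.9273

Derivation:
Coupon per period c = face * coupon_rate / m = 2.300000
Periods per year m = 1; per-period yield y/m = 0.026000
Number of cashflows N = 2
Cashflows (t years, CF_t, discount factor 1/(1+y/m)^(m*t), PV):
  t = 1.0000: CF_t = 2.300000, DF = 0.974659, PV = 2.241715
  t = 2.0000: CF_t = 102.300000, DF = 0.949960, PV = 97.180899
Price P = sum_t PV_t = 99.422614
First compute Macaulay numerator sum_t t * PV_t:
  t * PV_t at t = 1.0000: 2.241715
  t * PV_t at t = 2.0000: 194.361798
Macaulay duration D = 196.603513 / 99.422614 = 1.977453
Modified duration = D / (1 + y/m) = 1.977453 / (1 + 0.026000) = 1.927342


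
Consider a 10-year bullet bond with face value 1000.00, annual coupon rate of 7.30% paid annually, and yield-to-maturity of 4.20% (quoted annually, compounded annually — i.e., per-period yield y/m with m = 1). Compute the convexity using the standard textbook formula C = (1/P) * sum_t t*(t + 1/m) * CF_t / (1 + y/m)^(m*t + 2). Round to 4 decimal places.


Coupon per period c = face * coupon_rate / m = 73.000000
Periods per year m = 1; per-period yield y/m = 0.042000
Number of cashflows N = 10
Cashflows (t years, CF_t, discount factor 1/(1+y/m)^(m*t), PV):
  t = 1.0000: CF_t = 73.000000, DF = 0.959693, PV = 70.057582
  t = 2.0000: CF_t = 73.000000, DF = 0.921010, PV = 67.233764
  t = 3.0000: CF_t = 73.000000, DF = 0.883887, PV = 64.523765
  t = 4.0000: CF_t = 73.000000, DF = 0.848260, PV = 61.922999
  t = 5.0000: CF_t = 73.000000, DF = 0.814069, PV = 59.427063
  t = 6.0000: CF_t = 73.000000, DF = 0.781257, PV = 57.031730
  t = 7.0000: CF_t = 73.000000, DF = 0.749766, PV = 54.732946
  t = 8.0000: CF_t = 73.000000, DF = 0.719545, PV = 52.526820
  t = 9.0000: CF_t = 73.000000, DF = 0.690543, PV = 50.409616
  t = 10.0000: CF_t = 1073.000000, DF = 0.662709, PV = 711.086662
Price P = sum_t PV_t = 1248.952947
Convexity numerator sum_t t*(t + 1/m) * CF_t / (1+y/m)^(m*t + 2):
  t = 1.0000: term = 129.047531
  t = 2.0000: term = 371.537996
  t = 3.0000: term = 713.124753
  t = 4.0000: term = 1140.634602
  t = 5.0000: term = 1641.988390
  t = 6.0000: term = 2206.126436
  t = 7.0000: term = 2822.938498
  t = 8.0000: term = 3483.198037
  t = 9.0000: term = 4178.500524
  t = 10.0000: term = 72041.007786
Convexity = (1/P) * sum = 88728.104553 / 1248.952947 = 71.041991

Answer: Convexity = 71.0420


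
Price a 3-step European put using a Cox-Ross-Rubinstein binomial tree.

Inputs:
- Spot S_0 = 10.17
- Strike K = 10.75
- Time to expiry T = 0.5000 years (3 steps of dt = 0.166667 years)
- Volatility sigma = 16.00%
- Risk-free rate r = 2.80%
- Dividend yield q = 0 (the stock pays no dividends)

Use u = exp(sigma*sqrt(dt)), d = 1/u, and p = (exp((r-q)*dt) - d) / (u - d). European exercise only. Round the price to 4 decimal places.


Answer: Price = V(0,0) = 0.6955

Derivation:
dt = T/N = 0.166667
u = exp(sigma*sqrt(dt)) = 1.067500; d = 1/u = 0.936768
p = (exp((r-q)*dt) - d) / (u - d) = 0.519456
Discount per step: exp(-r*dt) = 0.995344
Stock lattice S(k, i) with i counting down-moves:
  k=0: S(0,0) = 10.1700
  k=1: S(1,0) = 10.8565; S(1,1) = 9.5269
  k=2: S(2,0) = 11.5893; S(2,1) = 10.1700; S(2,2) = 8.9245
  k=3: S(3,0) = 12.3716; S(3,1) = 10.8565; S(3,2) = 9.5269; S(3,3) = 8.3602
Terminal payoffs V(N, i) = max(K - S_T, 0):
  V(3,0) = 0.000000; V(3,1) = 0.000000; V(3,2) = 1.223070; V(3,3) = 2.389794
Backward induction: V(k, i) = exp(-r*dt) * [p * V(k+1, i) + (1-p) * V(k+1, i+1)].
  V(2,0) = exp(-r*dt) * [p*0.000000 + (1-p)*0.000000] = 0.000000
  V(2,1) = exp(-r*dt) * [p*0.000000 + (1-p)*1.223070] = 0.585003
  V(2,2) = exp(-r*dt) * [p*1.223070 + (1-p)*2.389794] = 1.775428
  V(1,0) = exp(-r*dt) * [p*0.000000 + (1-p)*0.585003] = 0.279811
  V(1,1) = exp(-r*dt) * [p*0.585003 + (1-p)*1.775428] = 1.151668
  V(0,0) = exp(-r*dt) * [p*0.279811 + (1-p)*1.151668] = 0.695524
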